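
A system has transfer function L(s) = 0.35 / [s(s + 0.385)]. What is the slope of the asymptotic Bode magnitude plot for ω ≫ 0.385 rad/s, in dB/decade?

-40 dB/decade

With 0 zeros and 2 poles, the high-frequency asymptotic slope is 20 × (0 − 2) = -40 dB/decade.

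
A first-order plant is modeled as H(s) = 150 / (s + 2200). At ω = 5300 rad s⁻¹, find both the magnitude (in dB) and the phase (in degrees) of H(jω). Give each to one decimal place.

|H| = -31.7 dB, ∠H = -67.5°

|j5300 + 2200| = √(5300² + 2200²) = 5738
|H(j5300)| = 150 / 5738 = 0.026139
20 log₁₀(0.026139) = -31.65 dB
∠(j5300 + 2200) = arctan(5300/2200) = 67.46°
∠H(j5300) = −67.46° = -67.46°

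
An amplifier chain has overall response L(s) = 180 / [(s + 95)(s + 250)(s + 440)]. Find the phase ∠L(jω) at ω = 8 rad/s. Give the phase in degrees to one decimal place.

∠(j8 + 95) = arctan(8/95) = 4.81°
∠(j8 + 250) = arctan(8/250) = 1.83°
∠(j8 + 440) = arctan(8/440) = 1.04°
∠L(j8) = − (4.81° + 1.83° + 1.04°) = -7.69°

-7.7°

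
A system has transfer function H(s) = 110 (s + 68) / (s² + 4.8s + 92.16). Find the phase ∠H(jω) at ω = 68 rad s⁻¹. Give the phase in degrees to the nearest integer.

-131°

∠(j68 + 68) = arctan(68/68) = 45.00°
∠[(j68)² + 4.8(j68) + 92.16] = ∠[-4531.8 + j326.4] = 175.88°
∠H(j68) = 45.00° − 175.88° = -130.88°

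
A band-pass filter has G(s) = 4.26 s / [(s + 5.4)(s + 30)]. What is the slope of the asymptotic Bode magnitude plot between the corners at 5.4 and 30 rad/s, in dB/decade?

In this band the factors already past their corner are: 1 differentiator zero, pole at 5.4; net slope = 0 dB/decade.

0 dB/decade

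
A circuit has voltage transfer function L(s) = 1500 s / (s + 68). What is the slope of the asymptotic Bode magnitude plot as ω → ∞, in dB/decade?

With 1 zero and 1 pole, the high-frequency asymptotic slope is 20 × (1 − 1) = 0 dB/decade.

0 dB/decade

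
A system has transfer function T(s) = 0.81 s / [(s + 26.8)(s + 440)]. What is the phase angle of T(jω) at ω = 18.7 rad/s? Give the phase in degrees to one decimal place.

∠(j18.7) = 90.00°
∠(j18.7 + 26.8) = arctan(18.7/26.8) = 34.91°
∠(j18.7 + 440) = arctan(18.7/440) = 2.43°
∠T(j18.7) = 90.00° − (34.91° + 2.43°) = 52.66°

52.7°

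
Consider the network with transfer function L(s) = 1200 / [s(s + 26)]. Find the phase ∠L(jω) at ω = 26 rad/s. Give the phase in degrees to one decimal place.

-135.0°

∠(j26 + 26) = arctan(26/26) = 45.00°
∠(j26) = 90.00°
∠L(j26) = − (45.00° + 90.00°) = -135.00°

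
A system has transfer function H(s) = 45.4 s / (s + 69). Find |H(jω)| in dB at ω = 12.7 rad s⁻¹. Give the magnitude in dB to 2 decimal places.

18.30 dB

|j12.7| = 12.7
|j12.7 + 69| = √(12.7² + 69²) = 70.16
|H(j12.7)| = 45.4 × 12.7 / 70.16 = 8.2182
20 log₁₀(8.2182) = 18.296 dB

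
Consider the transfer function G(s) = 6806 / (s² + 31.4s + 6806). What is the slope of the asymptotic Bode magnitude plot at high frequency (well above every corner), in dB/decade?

-40 dB/decade

With 0 zeros and 2 poles, the high-frequency asymptotic slope is 20 × (0 − 2) = -40 dB/decade.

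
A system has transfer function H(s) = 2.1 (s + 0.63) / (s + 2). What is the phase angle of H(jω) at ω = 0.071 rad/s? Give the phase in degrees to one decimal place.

∠(j0.071 + 0.63) = arctan(0.071/0.63) = 6.43°
∠(j0.071 + 2) = arctan(0.071/2) = 2.03°
∠H(j0.071) = 6.43° − 2.03° = 4.40°

4.4°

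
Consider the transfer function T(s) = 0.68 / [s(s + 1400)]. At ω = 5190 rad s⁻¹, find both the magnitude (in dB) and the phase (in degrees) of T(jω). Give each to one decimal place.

|j5190 + 1400| = √(5190² + 1400²) = 5376
|j5190| = 5190
|T(j5190)| = 0.68 / (5376 × 5190) = 2.4374e-08
20 log₁₀(2.4374e-08) = -152.26 dB
∠(j5190 + 1400) = arctan(5190/1400) = 74.90°
∠(j5190) = 90.00°
∠T(j5190) = − (74.90° + 90.00°) = -164.90°

|T| = -152.3 dB, ∠T = -164.9°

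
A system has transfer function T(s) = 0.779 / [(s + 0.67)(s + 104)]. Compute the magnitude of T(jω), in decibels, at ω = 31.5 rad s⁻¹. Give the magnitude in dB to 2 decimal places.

-72.86 dB

|j31.5 + 0.67| = √(31.5² + 0.67²) = 31.51
|j31.5 + 104| = √(31.5² + 104²) = 108.7
|T(j31.5)| = 0.779 / (31.51 × 108.7) = 0.00022753
20 log₁₀(0.00022753) = -72.859 dB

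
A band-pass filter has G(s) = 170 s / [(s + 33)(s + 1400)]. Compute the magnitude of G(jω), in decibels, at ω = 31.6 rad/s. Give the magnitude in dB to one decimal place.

|j31.6| = 31.6
|j31.6 + 33| = √(31.6² + 33²) = 45.69
|j31.6 + 1400| = √(31.6² + 1400²) = 1400
|G(j31.6)| = 170 × 31.6 / (45.69 × 1400) = 0.083961
20 log₁₀(0.083961) = -21.52 dB

-21.5 dB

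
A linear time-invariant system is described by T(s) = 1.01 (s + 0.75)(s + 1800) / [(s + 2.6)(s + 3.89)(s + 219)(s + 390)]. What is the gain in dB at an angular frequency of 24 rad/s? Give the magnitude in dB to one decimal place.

-61.3 dB

|j24 + 0.75| = √(24² + 0.75²) = 24.01
|j24 + 1800| = √(24² + 1800²) = 1800
|j24 + 2.6| = √(24² + 2.6²) = 24.14
|j24 + 3.89| = √(24² + 3.89²) = 24.31
|j24 + 219| = √(24² + 219²) = 220.3
|j24 + 390| = √(24² + 390²) = 390.7
|T(j24)| = 1.01 × 24.01 × 1800 / (24.14 × 24.31 × 220.3 × 390.7) = 0.00086407
20 log₁₀(0.00086407) = -61.27 dB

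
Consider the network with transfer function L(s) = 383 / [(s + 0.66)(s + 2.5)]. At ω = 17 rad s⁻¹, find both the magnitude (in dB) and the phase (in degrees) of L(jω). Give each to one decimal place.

|L| = 2.3 dB, ∠L = -169.4 deg

|j17 + 0.66| = √(17² + 0.66²) = 17.01
|j17 + 2.5| = √(17² + 2.5²) = 17.18
|L(j17)| = 383 / (17.01 × 17.18) = 1.3102
20 log₁₀(1.3102) = 2.35 dB
∠(j17 + 0.66) = arctan(17/0.66) = 87.78°
∠(j17 + 2.5) = arctan(17/2.5) = 81.63°
∠L(j17) = − (87.78° + 81.63°) = -169.41°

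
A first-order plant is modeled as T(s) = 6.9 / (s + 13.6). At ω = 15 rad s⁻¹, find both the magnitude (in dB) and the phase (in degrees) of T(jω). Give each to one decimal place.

|j15 + 13.6| = √(15² + 13.6²) = 20.25
|T(j15)| = 6.9 / 20.25 = 0.34078
20 log₁₀(0.34078) = -9.35 dB
∠(j15 + 13.6) = arctan(15/13.6) = 47.80°
∠T(j15) = −47.80° = -47.80°

|T| = -9.4 dB, ∠T = -47.8°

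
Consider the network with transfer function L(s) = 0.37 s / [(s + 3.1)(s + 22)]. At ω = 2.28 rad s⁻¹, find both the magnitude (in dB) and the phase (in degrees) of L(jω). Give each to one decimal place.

|j2.28| = 2.28
|j2.28 + 3.1| = √(2.28² + 3.1²) = 3.848
|j2.28 + 22| = √(2.28² + 22²) = 22.12
|L(j2.28)| = 0.37 × 2.28 / (3.848 × 22.12) = 0.0099115
20 log₁₀(0.0099115) = -40.08 dB
∠(j2.28) = 90.00°
∠(j2.28 + 3.1) = arctan(2.28/3.1) = 36.33°
∠(j2.28 + 22) = arctan(2.28/22) = 5.92°
∠L(j2.28) = 90.00° − (36.33° + 5.92°) = 47.75°

|L| = -40.1 dB, ∠L = 47.7°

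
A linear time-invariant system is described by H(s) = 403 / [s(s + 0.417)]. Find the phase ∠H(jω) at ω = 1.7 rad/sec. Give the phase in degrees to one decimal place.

∠(j1.7 + 0.417) = arctan(1.7/0.417) = 76.22°
∠(j1.7) = 90.00°
∠H(j1.7) = − (76.22° + 90.00°) = -166.22°

-166.2°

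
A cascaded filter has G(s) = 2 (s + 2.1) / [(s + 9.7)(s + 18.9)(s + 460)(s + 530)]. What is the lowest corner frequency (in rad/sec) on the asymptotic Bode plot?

Break frequencies occur at each pole and zero magnitude: 2.1 rad/sec, 9.7 rad/sec, 18.9 rad/sec, 460 rad/sec, 530 rad/sec.
The lowest is 2.1 rad/sec.

2.1 rad/sec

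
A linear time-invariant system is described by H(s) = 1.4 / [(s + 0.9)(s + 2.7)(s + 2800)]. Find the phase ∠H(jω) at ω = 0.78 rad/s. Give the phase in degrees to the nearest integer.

-57°

∠(j0.78 + 0.9) = arctan(0.78/0.9) = 40.91°
∠(j0.78 + 2.7) = arctan(0.78/2.7) = 16.11°
∠(j0.78 + 2800) = arctan(0.78/2800) = 0.02°
∠H(j0.78) = − (40.91° + 16.11° + 0.02°) = -57.04°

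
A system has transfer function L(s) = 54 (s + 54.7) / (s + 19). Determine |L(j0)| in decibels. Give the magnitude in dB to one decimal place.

L(0) = 54 × 54.7 / 19 = 155.46
20 log₁₀(155.46) = 43.83 dB

43.8 dB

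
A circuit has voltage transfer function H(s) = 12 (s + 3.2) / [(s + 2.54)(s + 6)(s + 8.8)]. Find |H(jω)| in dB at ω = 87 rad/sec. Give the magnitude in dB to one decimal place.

|j87 + 3.2| = √(87² + 3.2²) = 87.06
|j87 + 2.54| = √(87² + 2.54²) = 87.04
|j87 + 6| = √(87² + 6²) = 87.21
|j87 + 8.8| = √(87² + 8.8²) = 87.44
|H(j87)| = 12 × 87.06 / (87.04 × 87.21 × 87.44) = 0.001574
20 log₁₀(0.001574) = -56.06 dB

-56.1 dB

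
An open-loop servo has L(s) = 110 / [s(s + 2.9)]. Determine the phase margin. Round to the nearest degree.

16°

Gain crossover: |L(jω)| = 1 at ω ≈ 10.3 rad s⁻¹.
∠L(j10.3) = −90° − arctan(10.3/2.9) ≈ -164.26°
PM = 180° + (-164.26°) = 15.74°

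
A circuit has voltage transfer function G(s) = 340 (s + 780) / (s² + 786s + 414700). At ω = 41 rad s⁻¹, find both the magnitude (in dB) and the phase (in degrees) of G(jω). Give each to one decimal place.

|G| = -3.9 dB, ∠G = -1.5°

|j41 + 780| = √(41² + 780²) = 781.1
|(j41)² + 786(j41) + 414700| = |4.1302e+05 + j32226| = 4.143e+05
|G(j41)| = 340 × 781.1 / 4.143e+05 = 0.64104
20 log₁₀(0.64104) = -3.86 dB
∠(j41 + 780) = arctan(41/780) = 3.01°
∠[(j41)² + 786(j41) + 414700] = ∠[4.1302e+05 + j32226] = 4.46°
∠G(j41) = 3.01° − 4.46° = -1.45°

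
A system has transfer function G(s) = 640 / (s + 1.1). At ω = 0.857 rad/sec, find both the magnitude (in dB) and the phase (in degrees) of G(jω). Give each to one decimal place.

|G| = 53.2 dB, ∠G = -37.9°

|j0.857 + 1.1| = √(0.857² + 1.1²) = 1.394
|G(j0.857)| = 640 / 1.394 = 458.97
20 log₁₀(458.97) = 53.24 dB
∠(j0.857 + 1.1) = arctan(0.857/1.1) = 37.92°
∠G(j0.857) = −37.92° = -37.92°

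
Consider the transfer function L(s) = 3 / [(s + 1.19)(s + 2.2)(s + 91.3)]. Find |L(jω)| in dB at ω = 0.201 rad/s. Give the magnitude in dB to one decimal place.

|j0.201 + 1.19| = √(0.201² + 1.19²) = 1.207
|j0.201 + 2.2| = √(0.201² + 2.2²) = 2.209
|j0.201 + 91.3| = √(0.201² + 91.3²) = 91.3
|L(j0.201)| = 3 / (1.207 × 2.209 × 91.3) = 0.012324
20 log₁₀(0.012324) = -38.18 dB

-38.2 dB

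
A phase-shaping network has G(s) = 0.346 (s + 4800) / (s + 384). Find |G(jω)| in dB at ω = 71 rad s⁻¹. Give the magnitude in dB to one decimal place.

12.6 dB

|j71 + 4800| = √(71² + 4800²) = 4801
|j71 + 384| = √(71² + 384²) = 390.5
|G(j71)| = 0.346 × 4801 / 390.5 = 4.2534
20 log₁₀(4.2534) = 12.57 dB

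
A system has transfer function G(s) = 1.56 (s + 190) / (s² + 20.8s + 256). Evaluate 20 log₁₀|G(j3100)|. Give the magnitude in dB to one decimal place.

-65.9 dB

|j3100 + 190| = √(3100² + 190²) = 3106
|(j3100)² + 20.8(j3100) + 256| = |-9.6097e+06 + j64480| = 9.61e+06
|G(j3100)| = 1.56 × 3106 / 9.61e+06 = 0.00050417
20 log₁₀(0.00050417) = -65.95 dB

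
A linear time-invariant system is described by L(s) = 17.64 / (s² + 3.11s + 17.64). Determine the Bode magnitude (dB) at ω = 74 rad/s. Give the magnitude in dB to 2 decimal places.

-49.82 dB

|(j74)² + 3.11(j74) + 17.64| = |-5458.4 + j230.14| = 5463
|L(j74)| = 17.64 / 5463 = 0.0032289
20 log₁₀(0.0032289) = -49.819 dB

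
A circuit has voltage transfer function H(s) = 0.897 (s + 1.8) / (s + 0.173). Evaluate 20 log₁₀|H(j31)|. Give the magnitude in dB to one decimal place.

|j31 + 1.8| = √(31² + 1.8²) = 31.05
|j31 + 0.173| = √(31² + 0.173²) = 31
|H(j31)| = 0.897 × 31.05 / 31 = 0.8985
20 log₁₀(0.8985) = -0.93 dB

-0.9 dB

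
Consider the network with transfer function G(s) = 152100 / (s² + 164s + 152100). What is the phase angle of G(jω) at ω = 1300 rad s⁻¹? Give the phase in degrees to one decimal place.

-172.1 deg

∠[(j1300)² + 164(j1300) + 152100] = ∠[-1.5379e+06 + j2.132e+05] = 172.11°
∠G(j1300) = −172.11° = -172.11°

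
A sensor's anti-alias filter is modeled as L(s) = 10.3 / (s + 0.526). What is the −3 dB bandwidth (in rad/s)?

For a single-pole low-pass, the −3 dB point is at the pole: ω = 0.526 rad/s.

0.526 rad/s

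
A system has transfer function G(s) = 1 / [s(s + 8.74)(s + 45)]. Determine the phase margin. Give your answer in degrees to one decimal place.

90.0°

Gain crossover: |G(jω)| = 1 at ω ≈ 0.00254 rad/s.
∠G(j0.00254) = −90° − arctan(0.00254/8.74) − arctan(0.00254/45) ≈ -90.02°
PM = 180° + (-90.02°) = 89.98°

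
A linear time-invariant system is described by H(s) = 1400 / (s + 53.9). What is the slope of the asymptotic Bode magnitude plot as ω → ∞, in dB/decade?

With 0 zeros and 1 pole, the high-frequency asymptotic slope is 20 × (0 − 1) = -20 dB/decade.

-20 dB/decade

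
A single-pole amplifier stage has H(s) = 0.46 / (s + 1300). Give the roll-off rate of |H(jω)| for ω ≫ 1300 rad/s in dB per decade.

With 0 zeros and 1 pole, the high-frequency asymptotic slope is 20 × (0 − 1) = -20 dB/decade.

-20 dB/decade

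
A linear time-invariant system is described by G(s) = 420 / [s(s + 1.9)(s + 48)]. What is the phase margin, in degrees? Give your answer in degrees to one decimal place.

Gain crossover: |G(jω)| = 1 at ω ≈ 2.67 rad s⁻¹.
∠G(j2.67) = −90° − arctan(2.67/1.9) − arctan(2.67/48) ≈ -147.72°
PM = 180° + (-147.72°) = 32.28°

32.3°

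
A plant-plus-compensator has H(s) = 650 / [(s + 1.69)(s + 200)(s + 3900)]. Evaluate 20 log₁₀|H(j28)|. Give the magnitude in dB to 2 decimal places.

-90.63 dB

|j28 + 1.69| = √(28² + 1.69²) = 28.05
|j28 + 200| = √(28² + 200²) = 202
|j28 + 3900| = √(28² + 3900²) = 3900
|H(j28)| = 650 / (28.05 × 202 × 3900) = 2.942e-05
20 log₁₀(2.942e-05) = -90.627 dB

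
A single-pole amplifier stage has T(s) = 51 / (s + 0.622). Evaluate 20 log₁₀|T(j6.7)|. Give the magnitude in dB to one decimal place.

17.6 dB

|j6.7 + 0.622| = √(6.7² + 0.622²) = 6.729
|T(j6.7)| = 51 / 6.729 = 7.5793
20 log₁₀(7.5793) = 17.59 dB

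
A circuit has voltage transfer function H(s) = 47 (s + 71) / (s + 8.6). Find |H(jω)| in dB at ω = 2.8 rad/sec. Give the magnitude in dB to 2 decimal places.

|j2.8 + 71| = √(2.8² + 71²) = 71.06
|j2.8 + 8.6| = √(2.8² + 8.6²) = 9.044
|H(j2.8)| = 47 × 71.06 / 9.044 = 369.25
20 log₁₀(369.25) = 51.346 dB

51.35 dB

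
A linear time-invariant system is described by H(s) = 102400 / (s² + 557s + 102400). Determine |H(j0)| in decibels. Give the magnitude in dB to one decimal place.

H(0) = 102400 / 102400 = 1
20 log₁₀(1) = 0.00 dB

0.0 dB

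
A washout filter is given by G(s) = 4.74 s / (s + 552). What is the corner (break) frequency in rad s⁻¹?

The single real pole at s = −552 gives a corner at ω = 552 rad s⁻¹.

552 rad s⁻¹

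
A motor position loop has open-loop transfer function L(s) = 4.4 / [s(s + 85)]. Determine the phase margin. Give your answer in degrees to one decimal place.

90.0 deg

Gain crossover: |L(jω)| = 1 at ω ≈ 0.0518 rad/s.
∠L(j0.0518) = −90° − arctan(0.0518/85) ≈ -90.03°
PM = 180° + (-90.03°) = 89.97°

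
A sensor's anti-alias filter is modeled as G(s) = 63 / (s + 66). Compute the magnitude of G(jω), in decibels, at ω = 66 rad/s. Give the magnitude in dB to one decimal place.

-3.4 dB

|j66 + 66| = √(66² + 66²) = 93.34
|G(j66)| = 63 / 93.34 = 0.67497
20 log₁₀(0.67497) = -3.41 dB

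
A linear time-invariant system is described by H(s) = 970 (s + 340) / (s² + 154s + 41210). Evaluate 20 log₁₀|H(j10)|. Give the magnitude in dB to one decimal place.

18.1 dB

|j10 + 340| = √(10² + 340²) = 340.1
|(j10)² + 154(j10) + 41210| = |41110 + j1540| = 4.114e+04
|H(j10)| = 970 × 340.1 / 4.114e+04 = 8.0202
20 log₁₀(8.0202) = 18.08 dB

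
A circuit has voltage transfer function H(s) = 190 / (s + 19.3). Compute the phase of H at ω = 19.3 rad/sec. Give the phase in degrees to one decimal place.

-45.0 deg

∠(j19.3 + 19.3) = arctan(19.3/19.3) = 45.00°
∠H(j19.3) = −45.00° = -45.00°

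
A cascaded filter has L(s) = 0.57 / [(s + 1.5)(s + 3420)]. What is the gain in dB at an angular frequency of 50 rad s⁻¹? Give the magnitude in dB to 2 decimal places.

-109.55 dB

|j50 + 1.5| = √(50² + 1.5²) = 50.02
|j50 + 3420| = √(50² + 3420²) = 3420
|L(j50)| = 0.57 / (50.02 × 3420) = 3.3315e-06
20 log₁₀(3.3315e-06) = -109.547 dB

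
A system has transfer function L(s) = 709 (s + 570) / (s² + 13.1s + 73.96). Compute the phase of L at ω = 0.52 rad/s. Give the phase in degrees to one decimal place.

-5.2 deg

∠(j0.52 + 570) = arctan(0.52/570) = 0.05°
∠[(j0.52)² + 13.1(j0.52) + 73.96] = ∠[73.69 + j6.812] = 5.28°
∠L(j0.52) = 0.05° − 5.28° = -5.23°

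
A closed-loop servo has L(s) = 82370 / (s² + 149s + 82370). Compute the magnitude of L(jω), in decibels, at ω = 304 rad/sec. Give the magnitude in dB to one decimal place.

|(j304)² + 149(j304) + 82370| = |-10046 + j45296| = 4.64e+04
|L(j304)| = 82370 / 4.64e+04 = 1.7753
20 log₁₀(1.7753) = 4.99 dB

5.0 dB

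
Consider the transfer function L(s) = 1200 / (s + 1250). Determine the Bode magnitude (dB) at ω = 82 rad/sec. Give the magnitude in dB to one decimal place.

-0.4 dB

|j82 + 1250| = √(82² + 1250²) = 1253
|L(j82)| = 1200 / 1253 = 0.95794
20 log₁₀(0.95794) = -0.37 dB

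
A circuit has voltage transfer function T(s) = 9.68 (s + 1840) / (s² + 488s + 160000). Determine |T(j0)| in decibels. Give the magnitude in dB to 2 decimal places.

-19.07 dB

T(0) = 9.68 × 1840 / 160000 = 0.11132
20 log₁₀(0.11132) = -19.069 dB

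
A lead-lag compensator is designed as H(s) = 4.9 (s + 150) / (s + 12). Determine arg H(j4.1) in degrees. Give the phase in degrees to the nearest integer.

-17°

∠(j4.1 + 150) = arctan(4.1/150) = 1.57°
∠(j4.1 + 12) = arctan(4.1/12) = 18.86°
∠H(j4.1) = 1.57° − 18.86° = -17.30°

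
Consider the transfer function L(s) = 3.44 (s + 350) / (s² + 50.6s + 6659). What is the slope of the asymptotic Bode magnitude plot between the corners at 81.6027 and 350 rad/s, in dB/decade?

In this band the factors already past their corner are: complex pole pair at ωₙ ≈ 81.6; net slope = -40 dB/decade.

-40 dB/decade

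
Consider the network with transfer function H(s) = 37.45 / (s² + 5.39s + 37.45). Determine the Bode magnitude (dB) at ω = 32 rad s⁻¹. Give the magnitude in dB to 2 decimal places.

-28.54 dB

|(j32)² + 5.39(j32) + 37.45| = |-986.55 + j172.48| = 1002
|H(j32)| = 37.45 / 1002 = 0.037393
20 log₁₀(0.037393) = -28.544 dB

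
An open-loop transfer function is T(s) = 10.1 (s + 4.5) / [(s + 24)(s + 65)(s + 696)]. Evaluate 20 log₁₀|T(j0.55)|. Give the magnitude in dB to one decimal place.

-87.5 dB

|j0.55 + 4.5| = √(0.55² + 4.5²) = 4.533
|j0.55 + 24| = √(0.55² + 24²) = 24.01
|j0.55 + 65| = √(0.55² + 65²) = 65
|j0.55 + 696| = √(0.55² + 696²) = 696
|T(j0.55)| = 10.1 × 4.533 / (24.01 × 65 × 696) = 4.2159e-05
20 log₁₀(4.2159e-05) = -87.50 dB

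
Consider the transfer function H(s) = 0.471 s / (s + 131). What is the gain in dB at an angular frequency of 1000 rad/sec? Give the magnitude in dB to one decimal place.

-6.6 dB

|j1000| = 1000
|j1000 + 131| = √(1000² + 131²) = 1009
|H(j1000)| = 0.471 × 1000 / 1009 = 0.46701
20 log₁₀(0.46701) = -6.61 dB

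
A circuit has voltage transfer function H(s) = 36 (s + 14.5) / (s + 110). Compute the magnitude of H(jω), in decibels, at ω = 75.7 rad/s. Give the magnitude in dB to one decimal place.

26.4 dB

|j75.7 + 14.5| = √(75.7² + 14.5²) = 77.08
|j75.7 + 110| = √(75.7² + 110²) = 133.5
|H(j75.7)| = 36 × 77.08 / 133.5 = 20.78
20 log₁₀(20.78) = 26.35 dB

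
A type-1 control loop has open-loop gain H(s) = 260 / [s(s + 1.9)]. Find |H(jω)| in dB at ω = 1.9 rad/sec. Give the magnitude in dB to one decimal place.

34.1 dB

|j1.9 + 1.9| = √(1.9² + 1.9²) = 2.687
|j1.9| = 1.9
|H(j1.9)| = 260 / (2.687 × 1.9) = 50.927
20 log₁₀(50.927) = 34.14 dB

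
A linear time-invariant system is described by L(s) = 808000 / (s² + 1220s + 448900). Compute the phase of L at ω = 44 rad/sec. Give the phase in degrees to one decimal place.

-6.8°

∠[(j44)² + 1220(j44) + 448900] = ∠[4.4696e+05 + j53680] = 6.85°
∠L(j44) = −6.85° = -6.85°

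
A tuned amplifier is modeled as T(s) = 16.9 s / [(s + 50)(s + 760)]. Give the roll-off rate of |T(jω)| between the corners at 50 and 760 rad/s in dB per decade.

In this band the factors already past their corner are: 1 differentiator zero, pole at 50; net slope = 0 dB/decade.

0 dB/decade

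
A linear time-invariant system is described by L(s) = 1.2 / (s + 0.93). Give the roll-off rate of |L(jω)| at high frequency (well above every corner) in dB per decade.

With 0 zeros and 1 pole, the high-frequency asymptotic slope is 20 × (0 − 1) = -20 dB/decade.

-20 dB/decade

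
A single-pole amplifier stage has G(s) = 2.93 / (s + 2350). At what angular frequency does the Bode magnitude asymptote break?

2350 rad/s

The single real pole at s = −2350 gives a corner at ω = 2350 rad/s.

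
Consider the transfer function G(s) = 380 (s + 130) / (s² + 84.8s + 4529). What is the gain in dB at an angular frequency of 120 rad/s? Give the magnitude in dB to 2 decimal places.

13.52 dB

|j120 + 130| = √(120² + 130²) = 176.9
|(j120)² + 84.8(j120) + 4529| = |-9871 + j10176| = 1.418e+04
|G(j120)| = 380 × 176.9 / 1.418e+04 = 4.7421
20 log₁₀(4.7421) = 13.519 dB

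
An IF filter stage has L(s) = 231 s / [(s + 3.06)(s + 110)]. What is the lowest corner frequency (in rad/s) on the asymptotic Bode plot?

Break frequencies occur at each pole and zero magnitude: 3.06 rad/s, 110 rad/s.
The lowest is 3.06 rad/s.

3.06 rad/s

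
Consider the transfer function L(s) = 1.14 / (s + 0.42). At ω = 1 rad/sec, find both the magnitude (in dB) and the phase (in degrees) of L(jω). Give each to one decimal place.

|j1 + 0.42| = √(1² + 0.42²) = 1.085
|L(j1)| = 1.14 / 1.085 = 1.0511
20 log₁₀(1.0511) = 0.43 dB
∠(j1 + 0.42) = arctan(1/0.42) = 67.22°
∠L(j1) = −67.22° = -67.22°

|L| = 0.4 dB, ∠L = -67.2 deg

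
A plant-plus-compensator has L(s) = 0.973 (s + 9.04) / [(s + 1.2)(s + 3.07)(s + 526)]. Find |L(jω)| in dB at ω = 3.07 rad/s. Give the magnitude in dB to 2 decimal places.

-58.17 dB

|j3.07 + 9.04| = √(3.07² + 9.04²) = 9.547
|j3.07 + 1.2| = √(3.07² + 1.2²) = 3.296
|j3.07 + 3.07| = √(3.07² + 3.07²) = 4.342
|j3.07 + 526| = √(3.07² + 526²) = 526
|L(j3.07)| = 0.973 × 9.547 / (3.296 × 4.342 × 526) = 0.001234
20 log₁₀(0.001234) = -58.174 dB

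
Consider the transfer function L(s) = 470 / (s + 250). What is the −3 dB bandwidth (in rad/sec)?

For a single-pole low-pass, the −3 dB point is at the pole: ω = 250 rad/sec.

250 rad/sec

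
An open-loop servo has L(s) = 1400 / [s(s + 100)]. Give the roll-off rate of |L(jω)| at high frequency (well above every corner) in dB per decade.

-40 dB/decade

With 0 zeros and 2 poles, the high-frequency asymptotic slope is 20 × (0 − 2) = -40 dB/decade.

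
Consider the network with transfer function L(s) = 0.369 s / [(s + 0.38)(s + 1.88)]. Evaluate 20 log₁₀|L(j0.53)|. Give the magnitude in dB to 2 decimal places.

-16.28 dB

|j0.53| = 0.53
|j0.53 + 0.38| = √(0.53² + 0.38²) = 0.6522
|j0.53 + 1.88| = √(0.53² + 1.88²) = 1.953
|L(j0.53)| = 0.369 × 0.53 / (0.6522 × 1.953) = 0.15353
20 log₁₀(0.15353) = -16.276 dB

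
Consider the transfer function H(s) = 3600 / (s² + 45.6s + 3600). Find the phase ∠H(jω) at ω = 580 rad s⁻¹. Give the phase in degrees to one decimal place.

-175.5 deg

∠[(j580)² + 45.6(j580) + 3600] = ∠[-3.328e+05 + j26448] = 175.46°
∠H(j580) = −175.46° = -175.46°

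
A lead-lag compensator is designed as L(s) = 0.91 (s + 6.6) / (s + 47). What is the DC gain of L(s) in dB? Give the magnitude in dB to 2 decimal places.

-17.87 dB

L(0) = 0.91 × 6.6 / 47 = 0.12779
20 log₁₀(0.12779) = -17.870 dB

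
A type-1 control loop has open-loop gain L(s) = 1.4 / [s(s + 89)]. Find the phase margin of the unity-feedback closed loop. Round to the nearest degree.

90°

Gain crossover: |L(jω)| = 1 at ω ≈ 0.0157 rad/s.
∠L(j0.0157) = −90° − arctan(0.0157/89) ≈ -90.01°
PM = 180° + (-90.01°) = 89.99°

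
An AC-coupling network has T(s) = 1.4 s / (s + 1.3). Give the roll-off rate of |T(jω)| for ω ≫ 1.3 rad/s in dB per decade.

0 dB/decade

With 1 zero and 1 pole, the high-frequency asymptotic slope is 20 × (1 − 1) = 0 dB/decade.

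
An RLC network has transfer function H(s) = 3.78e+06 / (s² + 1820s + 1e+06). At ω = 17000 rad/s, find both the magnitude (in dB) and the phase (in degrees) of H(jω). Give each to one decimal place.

|H| = -37.7 dB, ∠H = -173.9°

|(j17000)² + 1820(j17000) + 1e+06| = |-2.88e+08 + j3.094e+07| = 2.897e+08
|H(j17000)| = 3.78e+06 / 2.897e+08 = 0.01305
20 log₁₀(0.01305) = -37.69 dB
∠[(j17000)² + 1820(j17000) + 1e+06] = ∠[-2.88e+08 + j3.094e+07] = 173.87°
∠H(j17000) = −173.87° = -173.87°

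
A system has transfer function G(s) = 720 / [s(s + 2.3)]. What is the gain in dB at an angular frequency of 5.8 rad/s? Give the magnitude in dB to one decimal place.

|j5.8 + 2.3| = √(5.8² + 2.3²) = 6.239
|j5.8| = 5.8
|G(j5.8)| = 720 / (6.239 × 5.8) = 19.896
20 log₁₀(19.896) = 25.98 dB

26.0 dB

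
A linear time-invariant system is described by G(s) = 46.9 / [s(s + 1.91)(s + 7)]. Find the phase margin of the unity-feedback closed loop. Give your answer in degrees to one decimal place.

23.6°

Gain crossover: |G(jω)| = 1 at ω ≈ 2.2 rad s⁻¹.
∠G(j2.2) = −90° − arctan(2.2/1.91) − arctan(2.2/7) ≈ -156.41°
PM = 180° + (-156.41°) = 23.59°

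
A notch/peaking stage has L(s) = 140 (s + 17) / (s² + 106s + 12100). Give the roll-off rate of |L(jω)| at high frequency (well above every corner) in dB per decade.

With 1 zero and 2 poles, the high-frequency asymptotic slope is 20 × (1 − 2) = -20 dB/decade.

-20 dB/decade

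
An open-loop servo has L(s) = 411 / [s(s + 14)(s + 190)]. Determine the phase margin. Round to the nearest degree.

Gain crossover: |L(jω)| = 1 at ω ≈ 0.155 rad/s.
∠L(j0.155) = −90° − arctan(0.155/14) − arctan(0.155/190) ≈ -90.68°
PM = 180° + (-90.68°) = 89.32°

89°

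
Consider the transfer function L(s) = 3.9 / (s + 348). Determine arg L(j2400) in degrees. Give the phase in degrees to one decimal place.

-81.7°

∠(j2400 + 348) = arctan(2400/348) = 81.75°
∠L(j2400) = −81.75° = -81.75°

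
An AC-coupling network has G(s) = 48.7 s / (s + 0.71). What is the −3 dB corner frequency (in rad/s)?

0.71 rad/s

For a single-pole high-pass, the −3 dB point is at the pole: ω = 0.71 rad/s.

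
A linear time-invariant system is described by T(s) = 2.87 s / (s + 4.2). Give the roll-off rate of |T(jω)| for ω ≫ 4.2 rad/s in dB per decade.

With 1 zero and 1 pole, the high-frequency asymptotic slope is 20 × (1 − 1) = 0 dB/decade.

0 dB/decade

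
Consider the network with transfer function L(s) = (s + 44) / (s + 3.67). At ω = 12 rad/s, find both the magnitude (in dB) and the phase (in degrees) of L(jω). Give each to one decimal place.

|L| = 11.2 dB, ∠L = -57.7°

|j12 + 44| = √(12² + 44²) = 45.61
|j12 + 3.67| = √(12² + 3.67²) = 12.55
|L(j12)| = 1 × 45.61 / 12.55 = 3.6344
20 log₁₀(3.6344) = 11.21 dB
∠(j12 + 44) = arctan(12/44) = 15.26°
∠(j12 + 3.67) = arctan(12/3.67) = 72.99°
∠L(j12) = 15.26° − 72.99° = -57.74°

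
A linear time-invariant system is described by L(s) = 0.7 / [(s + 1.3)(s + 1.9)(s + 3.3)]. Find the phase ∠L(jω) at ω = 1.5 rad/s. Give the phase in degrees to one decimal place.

∠(j1.5 + 1.3) = arctan(1.5/1.3) = 49.09°
∠(j1.5 + 1.9) = arctan(1.5/1.9) = 38.29°
∠(j1.5 + 3.3) = arctan(1.5/3.3) = 24.44°
∠L(j1.5) = − (49.09° + 38.29° + 24.44°) = -111.82°

-111.8°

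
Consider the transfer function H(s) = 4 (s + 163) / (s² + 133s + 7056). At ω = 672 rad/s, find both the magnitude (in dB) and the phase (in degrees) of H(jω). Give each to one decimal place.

|H| = -44.3 dB, ∠H = -92.3 deg

|j672 + 163| = √(672² + 163²) = 691.5
|(j672)² + 133(j672) + 7056| = |-4.4453e+05 + j89376| = 4.534e+05
|H(j672)| = 4 × 691.5 / 4.534e+05 = 0.0061001
20 log₁₀(0.0061001) = -44.29 dB
∠(j672 + 163) = arctan(672/163) = 76.37°
∠[(j672)² + 133(j672) + 7056] = ∠[-4.4453e+05 + j89376] = 168.63°
∠H(j672) = 76.37° − 168.63° = -92.27°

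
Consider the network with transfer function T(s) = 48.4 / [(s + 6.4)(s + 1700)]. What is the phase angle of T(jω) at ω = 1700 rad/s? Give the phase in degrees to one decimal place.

∠(j1700 + 6.4) = arctan(1700/6.4) = 89.78°
∠(j1700 + 1700) = arctan(1700/1700) = 45.00°
∠T(j1700) = − (89.78° + 45.00°) = -134.78°

-134.8 deg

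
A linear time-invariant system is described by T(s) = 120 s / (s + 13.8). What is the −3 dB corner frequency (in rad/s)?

For a single-pole high-pass, the −3 dB point is at the pole: ω = 13.8 rad/s.

13.8 rad/s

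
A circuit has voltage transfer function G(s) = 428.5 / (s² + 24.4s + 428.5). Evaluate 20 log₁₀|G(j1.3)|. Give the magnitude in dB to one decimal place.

0.0 dB

|(j1.3)² + 24.4(j1.3) + 428.5| = |426.81 + j31.72| = 428
|G(j1.3)| = 428.5 / 428 = 1.0012
20 log₁₀(1.0012) = 0.01 dB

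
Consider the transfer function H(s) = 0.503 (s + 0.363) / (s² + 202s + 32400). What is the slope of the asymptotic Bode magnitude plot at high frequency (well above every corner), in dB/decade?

With 1 zero and 2 poles, the high-frequency asymptotic slope is 20 × (1 − 2) = -20 dB/decade.

-20 dB/decade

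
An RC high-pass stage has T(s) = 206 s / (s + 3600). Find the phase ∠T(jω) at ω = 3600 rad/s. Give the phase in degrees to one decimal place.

∠(j3600) = 90.00°
∠(j3600 + 3600) = arctan(3600/3600) = 45.00°
∠T(j3600) = 90.00° − 45.00° = 45.00°

45.0°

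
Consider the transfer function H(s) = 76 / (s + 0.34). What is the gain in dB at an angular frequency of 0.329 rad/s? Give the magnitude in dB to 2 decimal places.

|j0.329 + 0.34| = √(0.329² + 0.34²) = 0.4731
|H(j0.329)| = 76 / 0.4731 = 160.64
20 log₁₀(160.64) = 44.117 dB

44.12 dB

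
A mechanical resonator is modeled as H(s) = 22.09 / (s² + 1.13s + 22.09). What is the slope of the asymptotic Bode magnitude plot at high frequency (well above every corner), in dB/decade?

-40 dB/decade

With 0 zeros and 2 poles, the high-frequency asymptotic slope is 20 × (0 − 2) = -40 dB/decade.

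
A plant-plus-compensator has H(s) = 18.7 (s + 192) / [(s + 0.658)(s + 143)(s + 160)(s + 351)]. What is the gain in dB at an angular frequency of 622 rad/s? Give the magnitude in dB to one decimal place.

|j622 + 192| = √(622² + 192²) = 651
|j622 + 0.658| = √(622² + 0.658²) = 622
|j622 + 143| = √(622² + 143²) = 638.2
|j622 + 160| = √(622² + 160²) = 642.2
|j622 + 351| = √(622² + 351²) = 714.2
|H(j622)| = 18.7 × 651 / (622 × 638.2 × 642.2 × 714.2) = 6.6851e-08
20 log₁₀(6.6851e-08) = -143.50 dB

-143.5 dB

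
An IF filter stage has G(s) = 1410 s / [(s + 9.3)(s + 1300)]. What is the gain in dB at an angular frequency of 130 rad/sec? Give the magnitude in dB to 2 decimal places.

|j130| = 130
|j130 + 9.3| = √(130² + 9.3²) = 130.3
|j130 + 1300| = √(130² + 1300²) = 1306
|G(j130)| = 1410 × 130 / (130.3 × 1306) = 1.0765
20 log₁₀(1.0765) = 0.640 dB

0.64 dB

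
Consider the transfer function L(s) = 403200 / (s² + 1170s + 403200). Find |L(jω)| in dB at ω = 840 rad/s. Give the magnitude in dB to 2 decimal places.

-8.13 dB

|(j840)² + 1170(j840) + 403200| = |-3.024e+05 + j9.828e+05| = 1.028e+06
|L(j840)| = 403200 / 1.028e+06 = 0.39211
20 log₁₀(0.39211) = -8.132 dB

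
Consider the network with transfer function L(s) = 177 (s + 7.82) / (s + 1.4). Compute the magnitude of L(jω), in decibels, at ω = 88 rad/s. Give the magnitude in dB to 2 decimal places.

|j88 + 7.82| = √(88² + 7.82²) = 88.35
|j88 + 1.4| = √(88² + 1.4²) = 88.01
|L(j88)| = 177 × 88.35 / 88.01 = 177.68
20 log₁₀(177.68) = 44.993 dB

44.99 dB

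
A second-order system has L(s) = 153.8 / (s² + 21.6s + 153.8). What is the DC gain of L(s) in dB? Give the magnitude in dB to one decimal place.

0.0 dB

L(0) = 153.8 / 153.8 = 1
20 log₁₀(1) = 0.00 dB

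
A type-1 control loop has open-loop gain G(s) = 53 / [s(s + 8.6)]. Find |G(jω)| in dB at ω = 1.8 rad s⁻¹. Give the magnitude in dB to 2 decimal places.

|j1.8 + 8.6| = √(1.8² + 8.6²) = 8.786
|j1.8| = 1.8
|G(j1.8)| = 53 / (8.786 × 1.8) = 3.3512
20 log₁₀(3.3512) = 10.504 dB

10.50 dB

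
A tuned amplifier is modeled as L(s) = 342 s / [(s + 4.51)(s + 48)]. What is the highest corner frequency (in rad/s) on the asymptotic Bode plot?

Break frequencies occur at each pole and zero magnitude: 4.51 rad/s, 48 rad/s.
The highest is 48 rad/s.

48 rad/s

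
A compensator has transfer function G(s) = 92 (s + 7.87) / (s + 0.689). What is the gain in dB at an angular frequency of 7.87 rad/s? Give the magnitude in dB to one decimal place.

42.3 dB

|j7.87 + 7.87| = √(7.87² + 7.87²) = 11.13
|j7.87 + 0.689| = √(7.87² + 0.689²) = 7.9
|G(j7.87)| = 92 × 11.13 / 7.9 = 129.61
20 log₁₀(129.61) = 42.25 dB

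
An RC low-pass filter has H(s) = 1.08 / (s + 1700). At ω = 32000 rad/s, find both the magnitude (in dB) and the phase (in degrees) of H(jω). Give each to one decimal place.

|H| = -89.4 dB, ∠H = -87.0°

|j32000 + 1700| = √(32000² + 1700²) = 3.205e+04
|H(j32000)| = 1.08 / 3.205e+04 = 3.3702e-05
20 log₁₀(3.3702e-05) = -89.45 dB
∠(j32000 + 1700) = arctan(32000/1700) = 86.96°
∠H(j32000) = −86.96° = -86.96°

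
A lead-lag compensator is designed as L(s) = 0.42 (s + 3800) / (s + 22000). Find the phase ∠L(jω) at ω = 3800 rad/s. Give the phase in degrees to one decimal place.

∠(j3800 + 3800) = arctan(3800/3800) = 45.00°
∠(j3800 + 22000) = arctan(3800/22000) = 9.80°
∠L(j3800) = 45.00° − 9.80° = 35.20°

35.2°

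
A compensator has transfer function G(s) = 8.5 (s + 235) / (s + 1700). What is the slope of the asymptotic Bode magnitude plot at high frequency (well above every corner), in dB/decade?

0 dB/decade

With 1 zero and 1 pole, the high-frequency asymptotic slope is 20 × (1 − 1) = 0 dB/decade.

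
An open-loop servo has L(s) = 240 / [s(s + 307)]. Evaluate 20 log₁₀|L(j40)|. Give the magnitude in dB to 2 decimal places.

-34.25 dB

|j40 + 307| = √(40² + 307²) = 309.6
|j40| = 40
|L(j40)| = 240 / (309.6 × 40) = 0.01938
20 log₁₀(0.01938) = -34.253 dB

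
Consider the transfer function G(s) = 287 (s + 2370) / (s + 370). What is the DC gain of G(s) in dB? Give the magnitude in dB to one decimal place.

65.3 dB

G(0) = 287 × 2370 / 370 = 1838.4
20 log₁₀(1838.4) = 65.29 dB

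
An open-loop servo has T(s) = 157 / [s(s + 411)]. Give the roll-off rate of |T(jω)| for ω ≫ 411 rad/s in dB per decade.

With 0 zeros and 2 poles, the high-frequency asymptotic slope is 20 × (0 − 2) = -40 dB/decade.

-40 dB/decade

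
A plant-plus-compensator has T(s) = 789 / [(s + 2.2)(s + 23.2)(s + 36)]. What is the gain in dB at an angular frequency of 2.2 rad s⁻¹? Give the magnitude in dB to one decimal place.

-10.4 dB

|j2.2 + 2.2| = √(2.2² + 2.2²) = 3.111
|j2.2 + 23.2| = √(2.2² + 23.2²) = 23.3
|j2.2 + 36| = √(2.2² + 36²) = 36.07
|T(j2.2)| = 789 / (3.111 × 23.3 × 36.07) = 0.30171
20 log₁₀(0.30171) = -10.41 dB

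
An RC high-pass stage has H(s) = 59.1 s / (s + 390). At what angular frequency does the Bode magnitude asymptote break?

The single real pole at s = −390 gives a corner at ω = 390 rad/s.

390 rad/s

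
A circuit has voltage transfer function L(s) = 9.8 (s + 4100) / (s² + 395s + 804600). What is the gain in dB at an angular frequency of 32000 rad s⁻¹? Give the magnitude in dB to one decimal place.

-70.2 dB

|j32000 + 4100| = √(32000² + 4100²) = 3.226e+04
|(j32000)² + 395(j32000) + 804600| = |-1.0232e+09 + j1.264e+07| = 1.023e+09
|L(j32000)| = 9.8 × 3.226e+04 / 1.023e+09 = 0.00030897
20 log₁₀(0.00030897) = -70.20 dB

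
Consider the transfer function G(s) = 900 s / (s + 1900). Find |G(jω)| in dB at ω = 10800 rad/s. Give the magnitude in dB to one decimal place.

|j10800| = 1.08e+04
|j10800 + 1900| = √(10800² + 1900²) = 1.097e+04
|G(j10800)| = 900 × 1.08e+04 / 1.097e+04 = 886.39
20 log₁₀(886.39) = 58.95 dB

59.0 dB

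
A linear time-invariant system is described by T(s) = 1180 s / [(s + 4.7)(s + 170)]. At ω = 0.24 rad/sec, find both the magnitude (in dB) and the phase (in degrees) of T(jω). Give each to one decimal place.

|T| = -9.0 dB, ∠T = 87.0°

|j0.24| = 0.24
|j0.24 + 4.7| = √(0.24² + 4.7²) = 4.706
|j0.24 + 170| = √(0.24² + 170²) = 170
|T(j0.24)| = 1180 × 0.24 / (4.706 × 170) = 0.35398
20 log₁₀(0.35398) = -9.02 dB
∠(j0.24) = 90.00°
∠(j0.24 + 4.7) = arctan(0.24/4.7) = 2.92°
∠(j0.24 + 170) = arctan(0.24/170) = 0.08°
∠T(j0.24) = 90.00° − (2.92° + 0.08°) = 87.00°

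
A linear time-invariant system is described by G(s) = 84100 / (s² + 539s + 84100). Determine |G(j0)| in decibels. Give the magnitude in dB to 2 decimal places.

0.00 dB

G(0) = 84100 / 84100 = 1
20 log₁₀(1) = 0.000 dB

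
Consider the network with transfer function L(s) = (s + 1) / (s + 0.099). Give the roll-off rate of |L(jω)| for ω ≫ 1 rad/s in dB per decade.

0 dB/decade

With 1 zero and 1 pole, the high-frequency asymptotic slope is 20 × (1 − 1) = 0 dB/decade.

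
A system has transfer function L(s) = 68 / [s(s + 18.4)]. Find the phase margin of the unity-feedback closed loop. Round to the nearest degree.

Gain crossover: |L(jω)| = 1 at ω ≈ 3.63 rad/s.
∠L(j3.63) = −90° − arctan(3.63/18.4) ≈ -101.15°
PM = 180° + (-101.15°) = 78.85°

79 deg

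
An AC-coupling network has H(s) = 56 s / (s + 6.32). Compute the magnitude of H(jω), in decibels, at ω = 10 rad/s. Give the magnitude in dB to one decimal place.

|j10| = 10
|j10 + 6.32| = √(10² + 6.32²) = 11.83
|H(j10)| = 56 × 10 / 11.83 = 47.338
20 log₁₀(47.338) = 33.50 dB

33.5 dB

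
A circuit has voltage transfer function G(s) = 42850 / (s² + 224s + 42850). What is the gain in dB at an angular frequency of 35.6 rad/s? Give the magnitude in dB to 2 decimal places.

|(j35.6)² + 224(j35.6) + 42850| = |41583 + j7974.4| = 4.234e+04
|G(j35.6)| = 42850 / 4.234e+04 = 1.012
20 log₁₀(1.012) = 0.104 dB

0.10 dB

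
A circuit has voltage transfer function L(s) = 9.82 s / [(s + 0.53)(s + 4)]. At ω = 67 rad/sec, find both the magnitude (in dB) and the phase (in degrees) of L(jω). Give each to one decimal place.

|j67| = 67
|j67 + 0.53| = √(67² + 0.53²) = 67
|j67 + 4| = √(67² + 4²) = 67.12
|L(j67)| = 9.82 × 67 / (67 × 67.12) = 0.1463
20 log₁₀(0.1463) = -16.69 dB
∠(j67) = 90.00°
∠(j67 + 0.53) = arctan(67/0.53) = 89.55°
∠(j67 + 4) = arctan(67/4) = 86.58°
∠L(j67) = 90.00° − (89.55° + 86.58°) = -86.13°

|L| = -16.7 dB, ∠L = -86.1°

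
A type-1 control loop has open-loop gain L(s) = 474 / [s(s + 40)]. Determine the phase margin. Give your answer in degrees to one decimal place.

Gain crossover: |L(jω)| = 1 at ω ≈ 11.4 rad/sec.
∠L(j11.4) = −90° − arctan(11.4/40) ≈ -105.90°
PM = 180° + (-105.90°) = 74.10°

74.1°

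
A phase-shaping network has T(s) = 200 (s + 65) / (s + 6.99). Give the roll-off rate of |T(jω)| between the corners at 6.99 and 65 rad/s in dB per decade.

In this band the factors already past their corner are: pole at 6.99; net slope = -20 dB/decade.

-20 dB/decade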